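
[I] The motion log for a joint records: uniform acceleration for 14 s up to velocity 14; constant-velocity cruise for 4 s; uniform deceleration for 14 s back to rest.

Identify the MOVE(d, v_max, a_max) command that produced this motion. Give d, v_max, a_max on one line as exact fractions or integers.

d=252 v_max=14 a_max=1

a_max = 14/14 = 1
d_a = ½·14·14 = 98; d_c = 14·4 = 56
d = 2·98 + 56 = 252
t_c = 4 > 0 → v_max = v_peak = 14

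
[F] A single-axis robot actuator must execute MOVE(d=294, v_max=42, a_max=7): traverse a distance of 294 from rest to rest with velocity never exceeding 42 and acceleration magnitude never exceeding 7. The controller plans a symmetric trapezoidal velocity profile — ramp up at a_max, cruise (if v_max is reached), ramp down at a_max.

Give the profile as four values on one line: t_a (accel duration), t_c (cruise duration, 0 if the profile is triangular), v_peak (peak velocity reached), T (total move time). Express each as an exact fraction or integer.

t_a=6 t_c=1 v_peak=42 T=13

(v_max)²/a_max = 42²/7 = 252
294 ≥ 252 ⇒ cruise phase
t_a = 42/7 = 6; v_peak = 42
d_cruise = 294 − 252 = 42; t_c = 42/42 = 1
T = 2·6 + 1 = 13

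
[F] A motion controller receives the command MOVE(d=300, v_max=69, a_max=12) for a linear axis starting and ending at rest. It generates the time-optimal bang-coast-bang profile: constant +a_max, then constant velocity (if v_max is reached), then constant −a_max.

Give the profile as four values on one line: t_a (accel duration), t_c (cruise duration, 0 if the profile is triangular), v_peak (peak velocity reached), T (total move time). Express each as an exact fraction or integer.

t_a=5 t_c=0 v_peak=60 T=10

v_max²/a_max = 69²/12 = 1587/4
300 < 1587/4 → triangular
v_peak = √(300·12) = √3600 = 60
t_a = 60/12 = 5; t_c = 0
T = 2·5 = 10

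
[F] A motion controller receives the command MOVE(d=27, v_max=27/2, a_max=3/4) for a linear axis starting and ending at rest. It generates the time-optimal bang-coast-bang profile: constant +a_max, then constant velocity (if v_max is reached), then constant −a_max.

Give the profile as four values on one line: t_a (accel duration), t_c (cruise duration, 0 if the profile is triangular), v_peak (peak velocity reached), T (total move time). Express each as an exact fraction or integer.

v_max²/a_max = (27/2)²/(3/4) = 243
27 < 243 → triangular
v_peak = √(27·3/4) = √(81/4) = 9/2
t_a = (9/2)/(3/4) = 6; t_c = 0
T = 2·6 = 12

t_a=6 t_c=0 v_peak=9/2 T=12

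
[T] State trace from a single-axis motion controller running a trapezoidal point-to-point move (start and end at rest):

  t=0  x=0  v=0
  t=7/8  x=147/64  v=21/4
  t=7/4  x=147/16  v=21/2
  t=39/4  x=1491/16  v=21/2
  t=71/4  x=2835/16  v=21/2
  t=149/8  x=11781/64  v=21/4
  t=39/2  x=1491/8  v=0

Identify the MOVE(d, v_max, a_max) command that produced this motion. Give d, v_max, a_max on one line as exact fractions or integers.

d=1491/8 v_max=21/2 a_max=6

final state: t=39/2, x=1491/8, v=0 → d = 1491/8
a_max = (21/4−0)/(7/8−0) = 6
max v = 21/2 over t∈[7/4,71/4] → v_max = 21/2
check: 21/2·(7/4+16) = 1491/8 ✓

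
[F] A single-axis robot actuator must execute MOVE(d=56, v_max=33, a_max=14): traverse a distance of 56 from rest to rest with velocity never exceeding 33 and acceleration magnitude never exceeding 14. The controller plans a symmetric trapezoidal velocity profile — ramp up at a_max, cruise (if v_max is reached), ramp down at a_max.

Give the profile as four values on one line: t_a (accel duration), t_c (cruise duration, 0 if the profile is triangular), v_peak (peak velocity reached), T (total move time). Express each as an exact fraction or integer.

vₘ²/aₘ = 33²/14 = 1089/14
56 < 1089/14 ⇒ no cruise
v_peak = √(56·14) = √784 = 28
t_a = 28/14 = 2; t_c = 0
T = 2·2 = 4

t_a=2 t_c=0 v_peak=28 T=4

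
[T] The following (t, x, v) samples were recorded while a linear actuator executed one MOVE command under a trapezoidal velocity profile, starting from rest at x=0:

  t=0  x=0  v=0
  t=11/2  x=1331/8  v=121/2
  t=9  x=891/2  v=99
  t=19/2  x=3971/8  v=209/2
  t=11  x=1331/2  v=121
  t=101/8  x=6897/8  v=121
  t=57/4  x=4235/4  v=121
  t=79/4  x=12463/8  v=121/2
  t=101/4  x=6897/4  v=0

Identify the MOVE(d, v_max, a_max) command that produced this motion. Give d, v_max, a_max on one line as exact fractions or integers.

final state: t=101/4, x=6897/4, v=0 → d = 6897/4
a_max = (121/2−0)/(11/2−0) = 11
max v = 121 over t∈[11,57/4] → v_max = 121
check: 121·(11+13/4) = 6897/4 ✓

d=6897/4 v_max=121 a_max=11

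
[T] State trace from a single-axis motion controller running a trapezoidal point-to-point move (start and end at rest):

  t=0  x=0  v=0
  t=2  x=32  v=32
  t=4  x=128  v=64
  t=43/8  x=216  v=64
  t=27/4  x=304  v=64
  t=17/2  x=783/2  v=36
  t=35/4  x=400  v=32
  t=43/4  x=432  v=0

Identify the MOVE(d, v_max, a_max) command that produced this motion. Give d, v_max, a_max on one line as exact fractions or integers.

d=432 v_max=64 a_max=16

final state: t=43/4, x=432, v=0 → d = 432
a_max = (32−0)/(2−0) = 16
max v = 64 over t∈[4,27/4] → v_max = 64
check: 64·(4+11/4) = 432 ✓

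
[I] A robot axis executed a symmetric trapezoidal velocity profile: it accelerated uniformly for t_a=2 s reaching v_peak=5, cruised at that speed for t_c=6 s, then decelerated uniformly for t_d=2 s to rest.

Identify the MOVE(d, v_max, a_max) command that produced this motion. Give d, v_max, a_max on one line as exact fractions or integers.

a_max = 5/2
d_a = ½·5·2 = 5; d_c = 5·6 = 30
d = 2·5 + 30 = 40
t_c = 6 > 0 ⇒ limit active, v_max = 5

d=40 v_max=5 a_max=5/2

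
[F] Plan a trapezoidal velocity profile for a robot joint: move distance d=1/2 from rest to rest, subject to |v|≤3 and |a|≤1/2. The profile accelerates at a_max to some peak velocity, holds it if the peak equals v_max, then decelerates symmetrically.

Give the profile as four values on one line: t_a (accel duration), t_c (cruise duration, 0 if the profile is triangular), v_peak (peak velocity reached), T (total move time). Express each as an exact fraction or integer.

t_a=1 t_c=0 v_peak=1/2 T=2

vₘ²/aₘ = 3²/(1/2) = 18
1/2 < 18 so t_c = 0
v_peak = √(1/2·1/2) = √(1/4) = 1/2
t_a = (1/2)/(1/2) = 1; t_c = 0
T = 2·1 = 2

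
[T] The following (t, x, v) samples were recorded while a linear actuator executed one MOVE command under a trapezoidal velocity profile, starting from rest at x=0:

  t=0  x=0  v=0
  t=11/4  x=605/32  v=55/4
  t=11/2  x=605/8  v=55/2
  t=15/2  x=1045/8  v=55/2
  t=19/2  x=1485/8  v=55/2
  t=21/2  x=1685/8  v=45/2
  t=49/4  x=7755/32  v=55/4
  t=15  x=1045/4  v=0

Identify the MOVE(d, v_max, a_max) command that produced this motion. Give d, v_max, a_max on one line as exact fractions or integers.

d=1045/4 v_max=55/2 a_max=5

final state: t=15, x=1045/4, v=0 → d = 1045/4
a_max = (55/4−0)/(11/4−0) = 5
max v = 55/2 over t∈[11/2,19/2] → v_max = 55/2
check: 55/2·(11/2+4) = 1045/4 ✓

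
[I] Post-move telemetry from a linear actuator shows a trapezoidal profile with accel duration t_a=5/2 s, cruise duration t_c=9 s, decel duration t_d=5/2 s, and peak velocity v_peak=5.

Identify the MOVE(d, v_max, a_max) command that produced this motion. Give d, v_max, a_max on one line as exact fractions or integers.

d=115/2 v_max=5 a_max=2

a_max = 5/(5/2) = 2
d_a = ½·5·5/2 = 25/4; d_c = 5·9 = 45
d = 2·25/4 + 45 = 115/2
t_c = 9 > 0 so v_max = 5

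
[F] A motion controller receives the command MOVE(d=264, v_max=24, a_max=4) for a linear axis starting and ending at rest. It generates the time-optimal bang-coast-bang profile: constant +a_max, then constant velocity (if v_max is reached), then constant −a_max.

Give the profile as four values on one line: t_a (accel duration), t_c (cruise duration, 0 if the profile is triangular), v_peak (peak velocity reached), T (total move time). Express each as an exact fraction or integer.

t_a=6 t_c=5 v_peak=24 T=17

(v_max)²/a_max = 24²/4 = 144
264 ≥ 144 so v_max reached
t_a = 24/4 = 6; v_peak = 24
d_cruise = 264 − 144 = 120; t_c = 120/24 = 5
T = 2·6 + 5 = 17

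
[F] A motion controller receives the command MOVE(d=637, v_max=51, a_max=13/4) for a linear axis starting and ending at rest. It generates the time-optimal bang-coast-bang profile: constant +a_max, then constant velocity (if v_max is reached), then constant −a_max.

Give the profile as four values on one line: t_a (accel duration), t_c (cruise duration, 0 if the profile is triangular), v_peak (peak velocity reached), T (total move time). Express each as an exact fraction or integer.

vₘ²/aₘ = 51²/(13/4) = 10404/13
637 < 10404/13 ⇒ no cruise
v_peak = √(637·13/4) = √(8281/4) = 91/2
t_a = (91/2)/(13/4) = 14; t_c = 0
T = 2·14 = 28

t_a=14 t_c=0 v_peak=91/2 T=28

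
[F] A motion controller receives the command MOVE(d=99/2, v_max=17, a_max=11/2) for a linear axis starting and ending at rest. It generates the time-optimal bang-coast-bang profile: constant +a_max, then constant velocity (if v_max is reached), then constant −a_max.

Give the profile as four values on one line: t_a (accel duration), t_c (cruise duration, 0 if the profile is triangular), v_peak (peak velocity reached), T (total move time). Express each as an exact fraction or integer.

vₘ²/aₘ = 17²/(11/2) = 578/11
99/2 < 578/11 → triangular
v_peak = √(99/2·11/2) = √(1089/4) = 33/2
t_a = (33/2)/(11/2) = 3; t_c = 0
T = 2·3 = 6

t_a=3 t_c=0 v_peak=33/2 T=6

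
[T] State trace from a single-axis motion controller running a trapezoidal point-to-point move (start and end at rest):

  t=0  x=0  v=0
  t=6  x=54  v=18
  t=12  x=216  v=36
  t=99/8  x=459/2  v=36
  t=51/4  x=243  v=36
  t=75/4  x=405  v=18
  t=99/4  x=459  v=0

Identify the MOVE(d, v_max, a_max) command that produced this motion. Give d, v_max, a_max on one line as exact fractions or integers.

final state: t=99/4, x=459, v=0 → d = 459
a_max = (18−0)/(6−0) = 3
max v = 36 over t∈[12,51/4] → v_max = 36
check: 36·(12+3/4) = 459 ✓

d=459 v_max=36 a_max=3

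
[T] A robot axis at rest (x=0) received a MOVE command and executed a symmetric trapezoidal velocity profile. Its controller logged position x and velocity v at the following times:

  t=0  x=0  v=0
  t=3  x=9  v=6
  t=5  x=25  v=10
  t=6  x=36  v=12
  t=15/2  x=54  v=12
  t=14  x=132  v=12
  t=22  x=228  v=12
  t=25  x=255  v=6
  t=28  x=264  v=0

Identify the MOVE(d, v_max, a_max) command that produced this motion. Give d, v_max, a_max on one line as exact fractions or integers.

d=264 v_max=12 a_max=2

final state: t=28, x=264, v=0 → d = 264
a_max = (6−0)/(3−0) = 2
max v = 12 over t∈[6,22] → v_max = 12
check: 12·(6+16) = 264 ✓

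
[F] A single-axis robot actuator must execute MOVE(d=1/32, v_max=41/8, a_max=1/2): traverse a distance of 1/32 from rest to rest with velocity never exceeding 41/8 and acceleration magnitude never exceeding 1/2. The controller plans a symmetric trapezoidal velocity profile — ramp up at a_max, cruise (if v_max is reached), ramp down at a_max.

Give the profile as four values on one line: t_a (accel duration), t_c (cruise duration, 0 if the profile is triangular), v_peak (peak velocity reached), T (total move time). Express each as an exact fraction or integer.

t_a=1/4 t_c=0 v_peak=1/8 T=1/2

(v_max)²/a_max = (41/8)²/(1/2) = 1681/32
1/32 < 1681/32 → triangular
v_peak = √(1/32·1/2) = √(1/64) = 1/8
t_a = (1/8)/(1/2) = 1/4; t_c = 0
T = 2·1/4 = 1/2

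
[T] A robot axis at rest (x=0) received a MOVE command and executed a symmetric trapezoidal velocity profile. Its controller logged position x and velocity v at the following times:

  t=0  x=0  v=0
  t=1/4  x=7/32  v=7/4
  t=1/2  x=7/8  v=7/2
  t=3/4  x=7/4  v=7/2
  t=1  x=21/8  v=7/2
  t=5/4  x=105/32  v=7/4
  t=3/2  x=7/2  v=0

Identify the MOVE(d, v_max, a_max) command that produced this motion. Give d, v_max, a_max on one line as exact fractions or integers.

d=7/2 v_max=7/2 a_max=7

final state: t=3/2, x=7/2, v=0 → d = 7/2
a_max = (7/4−0)/(1/4−0) = 7
max v = 7/2 over t∈[1/2,1] → v_max = 7/2
check: 7/2·(1/2+1/2) = 7/2 ✓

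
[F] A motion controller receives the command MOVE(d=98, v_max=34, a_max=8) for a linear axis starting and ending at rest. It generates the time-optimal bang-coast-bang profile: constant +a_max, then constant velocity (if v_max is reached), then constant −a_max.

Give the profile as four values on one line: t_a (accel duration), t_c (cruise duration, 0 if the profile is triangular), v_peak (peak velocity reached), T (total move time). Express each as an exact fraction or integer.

t_a=7/2 t_c=0 v_peak=28 T=7

(v_max)²/a_max = 34²/8 = 289/2
98 < 289/2 → triangular
v_peak = √(98·8) = √784 = 28
t_a = 28/8 = 7/2; t_c = 0
T = 2·7/2 = 7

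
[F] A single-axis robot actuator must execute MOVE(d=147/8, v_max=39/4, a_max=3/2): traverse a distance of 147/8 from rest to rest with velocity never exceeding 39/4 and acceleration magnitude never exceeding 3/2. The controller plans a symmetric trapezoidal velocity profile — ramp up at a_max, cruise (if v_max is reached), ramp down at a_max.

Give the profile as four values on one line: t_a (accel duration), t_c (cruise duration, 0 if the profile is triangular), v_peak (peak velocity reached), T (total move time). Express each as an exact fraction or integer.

(v_max)²/a_max = (39/4)²/(3/2) = 507/8
147/8 < 507/8 ⇒ no cruise
v_peak = √(147/8·3/2) = √(441/16) = 21/4
t_a = (21/4)/(3/2) = 7/2; t_c = 0
T = 2·7/2 = 7

t_a=7/2 t_c=0 v_peak=21/4 T=7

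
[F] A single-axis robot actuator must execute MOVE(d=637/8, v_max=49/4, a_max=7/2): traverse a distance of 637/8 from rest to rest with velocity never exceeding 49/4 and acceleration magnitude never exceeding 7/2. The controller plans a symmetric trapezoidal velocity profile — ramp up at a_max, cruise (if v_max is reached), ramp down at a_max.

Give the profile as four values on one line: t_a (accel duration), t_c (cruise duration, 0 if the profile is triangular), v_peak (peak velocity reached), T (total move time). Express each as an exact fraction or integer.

(v_max)²/a_max = (49/4)²/(7/2) = 343/8
637/8 ≥ 343/8 so v_max reached
t_a = (49/4)/(7/2) = 7/2; v_peak = 49/4
d_cruise = 637/8 − 343/8 = 147/4; t_c = (147/4)/(49/4) = 3
T = 2·7/2 + 3 = 10

t_a=7/2 t_c=3 v_peak=49/4 T=10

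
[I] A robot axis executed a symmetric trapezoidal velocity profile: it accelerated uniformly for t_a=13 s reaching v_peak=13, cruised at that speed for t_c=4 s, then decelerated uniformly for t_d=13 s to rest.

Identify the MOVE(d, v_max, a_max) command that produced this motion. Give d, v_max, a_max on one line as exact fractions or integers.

d=221 v_max=13 a_max=1

a_max = 13/13 = 1
d_a = ½·13·13 = 169/2; d_c = 13·4 = 52
d = 2·169/2 + 52 = 221
t_c = 4 > 0 ⇒ limit active, v_max = 13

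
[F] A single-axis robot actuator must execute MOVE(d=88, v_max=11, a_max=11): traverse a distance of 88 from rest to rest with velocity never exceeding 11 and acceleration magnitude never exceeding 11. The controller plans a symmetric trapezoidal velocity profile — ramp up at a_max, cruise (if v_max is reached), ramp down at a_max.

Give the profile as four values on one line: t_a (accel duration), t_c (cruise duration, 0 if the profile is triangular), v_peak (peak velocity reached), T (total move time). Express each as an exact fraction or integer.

vₘ²/aₘ = 11²/11 = 11
88 ≥ 11 → trapezoidal
t_a = 11/11 = 1; v_peak = 11
d_cruise = 88 − 11 = 77; t_c = 77/11 = 7
T = 2·1 + 7 = 9

t_a=1 t_c=7 v_peak=11 T=9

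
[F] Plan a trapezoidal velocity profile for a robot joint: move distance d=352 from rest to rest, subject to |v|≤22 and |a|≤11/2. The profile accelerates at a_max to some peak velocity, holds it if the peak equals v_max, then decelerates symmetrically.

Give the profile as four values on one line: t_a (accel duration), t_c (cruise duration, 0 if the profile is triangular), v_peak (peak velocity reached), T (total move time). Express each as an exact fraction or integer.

t_a=4 t_c=12 v_peak=22 T=20

v_max²/a_max = 22²/(11/2) = 88
352 ≥ 88 → trapezoidal
t_a = 22/(11/2) = 4; v_peak = 22
d_cruise = 352 − 88 = 264; t_c = 264/22 = 12
T = 2·4 + 12 = 20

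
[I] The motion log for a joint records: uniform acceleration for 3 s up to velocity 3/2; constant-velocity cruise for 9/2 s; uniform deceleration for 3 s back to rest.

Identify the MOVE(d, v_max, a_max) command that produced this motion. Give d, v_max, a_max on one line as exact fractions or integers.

d=45/4 v_max=3/2 a_max=1/2

a_max = (3/2)/3 = 1/2
d_a = ½·3/2·3 = 9/4; d_c = 3/2·9/2 = 27/4
d = 2·9/4 + 27/4 = 45/4
t_c = 9/2 > 0 so v_max = 3/2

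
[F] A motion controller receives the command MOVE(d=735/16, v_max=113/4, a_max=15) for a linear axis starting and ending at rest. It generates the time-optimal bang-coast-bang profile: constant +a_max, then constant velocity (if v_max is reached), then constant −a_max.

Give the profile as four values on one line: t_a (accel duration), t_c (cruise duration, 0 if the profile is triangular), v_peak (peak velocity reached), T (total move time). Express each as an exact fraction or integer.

t_a=7/4 t_c=0 v_peak=105/4 T=7/2

v_max²/a_max = (113/4)²/15 = 12769/240
735/16 < 12769/240 → triangular
v_peak = √(735/16·15) = √(11025/16) = 105/4
t_a = (105/4)/15 = 7/4; t_c = 0
T = 2·7/4 = 7/2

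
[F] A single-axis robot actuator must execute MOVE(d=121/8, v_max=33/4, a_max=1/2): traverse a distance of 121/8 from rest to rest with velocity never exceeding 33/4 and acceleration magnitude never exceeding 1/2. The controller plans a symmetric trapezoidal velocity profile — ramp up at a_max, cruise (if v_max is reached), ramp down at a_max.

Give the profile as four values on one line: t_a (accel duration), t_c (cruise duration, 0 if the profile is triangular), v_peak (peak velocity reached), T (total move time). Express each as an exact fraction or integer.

v_max²/a_max = (33/4)²/(1/2) = 1089/8
121/8 < 1089/8 ⇒ no cruise
v_peak = √(121/8·1/2) = √(121/16) = 11/4
t_a = (11/4)/(1/2) = 11/2; t_c = 0
T = 2·11/2 = 11

t_a=11/2 t_c=0 v_peak=11/4 T=11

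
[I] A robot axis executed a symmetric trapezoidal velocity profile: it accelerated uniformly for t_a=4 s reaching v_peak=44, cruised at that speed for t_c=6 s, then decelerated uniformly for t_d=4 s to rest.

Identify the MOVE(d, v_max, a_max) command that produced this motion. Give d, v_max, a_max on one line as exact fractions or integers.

d=440 v_max=44 a_max=11

a_max = 44/4 = 11
d_a = ½·44·4 = 88; d_c = 44·6 = 264
d = 2·88 + 264 = 440
t_c = 6 > 0 so v_max = 44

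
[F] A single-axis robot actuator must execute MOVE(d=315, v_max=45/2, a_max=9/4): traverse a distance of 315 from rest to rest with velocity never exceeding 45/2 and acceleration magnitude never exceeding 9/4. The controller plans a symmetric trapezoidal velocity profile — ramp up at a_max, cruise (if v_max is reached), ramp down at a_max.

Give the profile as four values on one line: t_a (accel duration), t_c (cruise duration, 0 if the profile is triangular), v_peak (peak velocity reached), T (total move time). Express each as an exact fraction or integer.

vₘ²/aₘ = (45/2)²/(9/4) = 225
315 ≥ 225 so v_max reached
t_a = (45/2)/(9/4) = 10; v_peak = 45/2
d_cruise = 315 − 225 = 90; t_c = 90/(45/2) = 4
T = 2·10 + 4 = 24

t_a=10 t_c=4 v_peak=45/2 T=24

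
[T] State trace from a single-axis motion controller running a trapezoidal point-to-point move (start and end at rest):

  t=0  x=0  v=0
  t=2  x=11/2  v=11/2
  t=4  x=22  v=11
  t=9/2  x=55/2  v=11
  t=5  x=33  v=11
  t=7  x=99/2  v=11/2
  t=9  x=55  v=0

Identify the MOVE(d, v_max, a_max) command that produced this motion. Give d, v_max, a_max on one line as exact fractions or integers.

d=55 v_max=11 a_max=11/4

final state: t=9, x=55, v=0 → d = 55
a_max = (11/2−0)/(2−0) = 11/4
max v = 11 over t∈[4,5] → v_max = 11
check: 11·(4+1) = 55 ✓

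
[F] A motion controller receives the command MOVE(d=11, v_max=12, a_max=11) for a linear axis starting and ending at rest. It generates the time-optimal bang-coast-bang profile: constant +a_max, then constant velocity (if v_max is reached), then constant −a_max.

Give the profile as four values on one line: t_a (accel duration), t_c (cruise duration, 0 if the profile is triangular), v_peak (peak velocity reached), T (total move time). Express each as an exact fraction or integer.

t_a=1 t_c=0 v_peak=11 T=2

vₘ²/aₘ = 12²/11 = 144/11
11 < 144/11 so t_c = 0
v_peak = √(11·11) = √121 = 11
t_a = 11/11 = 1; t_c = 0
T = 2·1 = 2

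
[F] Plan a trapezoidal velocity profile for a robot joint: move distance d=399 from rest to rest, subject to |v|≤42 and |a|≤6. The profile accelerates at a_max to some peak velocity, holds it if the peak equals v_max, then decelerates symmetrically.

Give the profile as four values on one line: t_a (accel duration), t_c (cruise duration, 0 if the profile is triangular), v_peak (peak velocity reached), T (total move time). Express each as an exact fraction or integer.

v_max²/a_max = 42²/6 = 294
399 ≥ 294 so v_max reached
t_a = 42/6 = 7; v_peak = 42
d_cruise = 399 − 294 = 105; t_c = 105/42 = 5/2
T = 2·7 + 5/2 = 33/2

t_a=7 t_c=5/2 v_peak=42 T=33/2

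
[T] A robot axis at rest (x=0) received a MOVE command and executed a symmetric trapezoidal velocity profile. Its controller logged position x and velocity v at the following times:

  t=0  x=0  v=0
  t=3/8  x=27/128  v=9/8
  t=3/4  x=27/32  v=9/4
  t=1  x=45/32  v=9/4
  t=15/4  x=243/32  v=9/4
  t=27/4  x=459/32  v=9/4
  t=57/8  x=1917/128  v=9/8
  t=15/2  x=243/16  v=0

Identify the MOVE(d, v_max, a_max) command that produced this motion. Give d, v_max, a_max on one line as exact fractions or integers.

d=243/16 v_max=9/4 a_max=3

final state: t=15/2, x=243/16, v=0 → d = 243/16
a_max = (9/8−0)/(3/8−0) = 3
max v = 9/4 over t∈[3/4,27/4] → v_max = 9/4
check: 9/4·(3/4+6) = 243/16 ✓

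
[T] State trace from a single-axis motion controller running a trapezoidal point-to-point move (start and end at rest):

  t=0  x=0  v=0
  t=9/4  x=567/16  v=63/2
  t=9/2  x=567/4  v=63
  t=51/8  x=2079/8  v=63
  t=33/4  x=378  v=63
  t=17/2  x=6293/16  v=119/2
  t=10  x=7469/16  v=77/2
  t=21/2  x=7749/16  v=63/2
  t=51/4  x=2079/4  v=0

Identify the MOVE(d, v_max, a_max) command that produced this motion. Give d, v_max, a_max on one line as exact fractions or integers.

d=2079/4 v_max=63 a_max=14

final state: t=51/4, x=2079/4, v=0 → d = 2079/4
a_max = (63/2−0)/(9/4−0) = 14
max v = 63 over t∈[9/2,33/4] → v_max = 63
check: 63·(9/2+15/4) = 2079/4 ✓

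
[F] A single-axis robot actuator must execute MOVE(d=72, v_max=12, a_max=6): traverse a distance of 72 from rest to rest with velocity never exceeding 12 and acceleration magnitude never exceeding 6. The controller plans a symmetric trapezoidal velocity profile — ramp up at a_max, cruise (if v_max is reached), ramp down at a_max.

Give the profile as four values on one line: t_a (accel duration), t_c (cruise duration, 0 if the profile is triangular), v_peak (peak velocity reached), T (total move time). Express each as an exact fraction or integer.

t_a=2 t_c=4 v_peak=12 T=8

vₘ²/aₘ = 12²/6 = 24
72 ≥ 24 so v_max reached
t_a = 12/6 = 2; v_peak = 12
d_cruise = 72 − 24 = 48; t_c = 48/12 = 4
T = 2·2 + 4 = 8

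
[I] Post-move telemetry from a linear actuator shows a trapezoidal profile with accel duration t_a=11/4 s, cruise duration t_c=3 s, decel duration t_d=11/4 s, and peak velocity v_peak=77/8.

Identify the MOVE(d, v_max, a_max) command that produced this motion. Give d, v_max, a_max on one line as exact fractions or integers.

d=1771/32 v_max=77/8 a_max=7/2

a_max = (77/8)/(11/4) = 7/2
d_a = ½·77/8·11/4 = 847/64; d_c = 77/8·3 = 231/8
d = 2·847/64 + 231/8 = 1771/32
t_c = 3 > 0 → v_max = v_peak = 77/8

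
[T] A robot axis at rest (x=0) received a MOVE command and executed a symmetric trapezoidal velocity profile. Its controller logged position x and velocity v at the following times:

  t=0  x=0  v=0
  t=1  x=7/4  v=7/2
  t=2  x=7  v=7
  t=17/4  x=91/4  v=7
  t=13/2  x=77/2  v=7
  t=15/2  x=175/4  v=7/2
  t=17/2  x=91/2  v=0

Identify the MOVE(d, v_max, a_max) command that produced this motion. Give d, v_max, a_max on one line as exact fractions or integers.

d=91/2 v_max=7 a_max=7/2

final state: t=17/2, x=91/2, v=0 → d = 91/2
a_max = (7/2−0)/(1−0) = 7/2
max v = 7 over t∈[2,13/2] → v_max = 7
check: 7·(2+9/2) = 91/2 ✓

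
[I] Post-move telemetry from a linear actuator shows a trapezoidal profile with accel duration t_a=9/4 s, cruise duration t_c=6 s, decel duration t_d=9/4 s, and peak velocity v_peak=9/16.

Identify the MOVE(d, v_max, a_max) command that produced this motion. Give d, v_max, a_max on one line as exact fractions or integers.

d=297/64 v_max=9/16 a_max=1/4

a_max = (9/16)/(9/4) = 1/4
d_a = ½·9/16·9/4 = 81/128; d_c = 9/16·6 = 27/8
d = 2·81/128 + 27/8 = 297/64
t_c = 6 > 0 → v_max = v_peak = 9/16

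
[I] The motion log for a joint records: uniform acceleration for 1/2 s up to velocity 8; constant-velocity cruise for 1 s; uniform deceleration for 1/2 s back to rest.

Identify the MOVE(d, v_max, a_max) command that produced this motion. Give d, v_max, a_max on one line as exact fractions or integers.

a_max = 8/(1/2) = 16
d_a = ½·8·1/2 = 2; d_c = 8·1 = 8
d = 2·2 + 8 = 12
t_c = 1 > 0 → v_max = v_peak = 8

d=12 v_max=8 a_max=16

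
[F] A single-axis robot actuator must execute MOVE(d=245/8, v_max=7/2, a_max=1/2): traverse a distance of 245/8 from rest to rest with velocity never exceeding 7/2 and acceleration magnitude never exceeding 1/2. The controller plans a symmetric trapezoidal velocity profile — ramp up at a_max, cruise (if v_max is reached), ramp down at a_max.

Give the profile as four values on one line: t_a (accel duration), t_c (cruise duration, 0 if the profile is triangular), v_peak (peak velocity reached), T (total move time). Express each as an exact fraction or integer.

t_a=7 t_c=7/4 v_peak=7/2 T=63/4

v_max²/a_max = (7/2)²/(1/2) = 49/2
245/8 ≥ 49/2 so v_max reached
t_a = (7/2)/(1/2) = 7; v_peak = 7/2
d_cruise = 245/8 − 49/2 = 49/8; t_c = (49/8)/(7/2) = 7/4
T = 2·7 + 7/4 = 63/4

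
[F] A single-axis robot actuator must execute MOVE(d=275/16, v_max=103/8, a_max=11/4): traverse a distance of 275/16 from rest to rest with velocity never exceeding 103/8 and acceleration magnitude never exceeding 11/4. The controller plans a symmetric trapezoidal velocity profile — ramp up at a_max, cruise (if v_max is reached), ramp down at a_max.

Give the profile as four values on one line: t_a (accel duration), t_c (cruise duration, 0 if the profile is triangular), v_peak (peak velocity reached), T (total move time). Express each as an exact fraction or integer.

v_max²/a_max = (103/8)²/(11/4) = 10609/176
275/16 < 10609/176 so t_c = 0
v_peak = √(275/16·11/4) = √(3025/64) = 55/8
t_a = (55/8)/(11/4) = 5/2; t_c = 0
T = 2·5/2 = 5

t_a=5/2 t_c=0 v_peak=55/8 T=5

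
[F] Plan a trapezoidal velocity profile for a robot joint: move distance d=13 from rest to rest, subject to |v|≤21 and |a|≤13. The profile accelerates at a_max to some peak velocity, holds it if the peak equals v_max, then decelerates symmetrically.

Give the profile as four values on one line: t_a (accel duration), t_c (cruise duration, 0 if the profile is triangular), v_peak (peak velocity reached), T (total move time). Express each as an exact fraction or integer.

t_a=1 t_c=0 v_peak=13 T=2

v_max²/a_max = 21²/13 = 441/13
13 < 441/13 so t_c = 0
v_peak = √(13·13) = √169 = 13
t_a = 13/13 = 1; t_c = 0
T = 2·1 = 2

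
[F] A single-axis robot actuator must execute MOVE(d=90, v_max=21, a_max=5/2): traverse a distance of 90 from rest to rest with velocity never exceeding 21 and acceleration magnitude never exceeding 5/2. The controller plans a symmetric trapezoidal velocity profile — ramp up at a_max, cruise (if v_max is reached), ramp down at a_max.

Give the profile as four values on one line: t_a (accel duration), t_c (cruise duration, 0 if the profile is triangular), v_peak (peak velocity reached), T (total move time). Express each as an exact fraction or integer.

v_max²/a_max = 21²/(5/2) = 882/5
90 < 882/5 ⇒ no cruise
v_peak = √(90·5/2) = √225 = 15
t_a = 15/(5/2) = 6; t_c = 0
T = 2·6 = 12

t_a=6 t_c=0 v_peak=15 T=12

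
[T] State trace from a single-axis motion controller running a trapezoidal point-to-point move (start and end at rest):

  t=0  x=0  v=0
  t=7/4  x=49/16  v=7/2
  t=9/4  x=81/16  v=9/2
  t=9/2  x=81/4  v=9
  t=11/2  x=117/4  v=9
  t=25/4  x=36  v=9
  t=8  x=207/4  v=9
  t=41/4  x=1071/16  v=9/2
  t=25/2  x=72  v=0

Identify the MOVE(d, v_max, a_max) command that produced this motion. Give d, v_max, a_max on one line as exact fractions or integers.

d=72 v_max=9 a_max=2

final state: t=25/2, x=72, v=0 → d = 72
a_max = (7/2−0)/(7/4−0) = 2
max v = 9 over t∈[9/2,8] → v_max = 9
check: 9·(9/2+7/2) = 72 ✓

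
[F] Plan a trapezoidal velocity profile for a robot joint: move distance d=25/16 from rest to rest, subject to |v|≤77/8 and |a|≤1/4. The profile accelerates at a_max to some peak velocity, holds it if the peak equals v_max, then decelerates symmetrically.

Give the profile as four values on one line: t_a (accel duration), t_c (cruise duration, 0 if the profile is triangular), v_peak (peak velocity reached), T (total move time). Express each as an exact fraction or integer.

t_a=5/2 t_c=0 v_peak=5/8 T=5

v_max²/a_max = (77/8)²/(1/4) = 5929/16
25/16 < 5929/16 so t_c = 0
v_peak = √(25/16·1/4) = √(25/64) = 5/8
t_a = (5/8)/(1/4) = 5/2; t_c = 0
T = 2·5/2 = 5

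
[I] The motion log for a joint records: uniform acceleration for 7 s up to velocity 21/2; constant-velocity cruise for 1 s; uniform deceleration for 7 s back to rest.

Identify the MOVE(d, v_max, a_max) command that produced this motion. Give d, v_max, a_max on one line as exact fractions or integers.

a_max = (21/2)/7 = 3/2
d_a = ½·21/2·7 = 147/4; d_c = 21/2·1 = 21/2
d = 2·147/4 + 21/2 = 84
t_c = 1 > 0 → v_max = v_peak = 21/2

d=84 v_max=21/2 a_max=3/2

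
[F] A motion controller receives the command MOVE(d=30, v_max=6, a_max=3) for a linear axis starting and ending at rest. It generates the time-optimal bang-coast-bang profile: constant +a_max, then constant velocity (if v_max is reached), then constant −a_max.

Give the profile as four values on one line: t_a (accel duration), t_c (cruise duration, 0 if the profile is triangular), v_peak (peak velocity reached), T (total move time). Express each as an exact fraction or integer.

t_a=2 t_c=3 v_peak=6 T=7

(v_max)²/a_max = 6²/3 = 12
30 ≥ 12 → trapezoidal
t_a = 6/3 = 2; v_peak = 6
d_cruise = 30 − 12 = 18; t_c = 18/6 = 3
T = 2·2 + 3 = 7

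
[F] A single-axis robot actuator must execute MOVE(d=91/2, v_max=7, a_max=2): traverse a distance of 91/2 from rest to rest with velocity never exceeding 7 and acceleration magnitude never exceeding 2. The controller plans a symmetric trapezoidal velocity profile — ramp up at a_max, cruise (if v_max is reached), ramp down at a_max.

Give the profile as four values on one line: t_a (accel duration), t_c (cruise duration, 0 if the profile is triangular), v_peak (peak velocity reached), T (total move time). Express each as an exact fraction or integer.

v_max²/a_max = 7²/2 = 49/2
91/2 ≥ 49/2 → trapezoidal
t_a = 7/2; v_peak = 7
d_cruise = 91/2 − 49/2 = 21; t_c = 21/7 = 3
T = 2·7/2 + 3 = 10

t_a=7/2 t_c=3 v_peak=7 T=10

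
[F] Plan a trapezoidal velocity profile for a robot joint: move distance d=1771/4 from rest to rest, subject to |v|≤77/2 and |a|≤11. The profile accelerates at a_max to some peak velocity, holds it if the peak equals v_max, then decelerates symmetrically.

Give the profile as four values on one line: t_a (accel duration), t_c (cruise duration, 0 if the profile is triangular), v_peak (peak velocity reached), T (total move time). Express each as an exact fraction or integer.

vₘ²/aₘ = (77/2)²/11 = 539/4
1771/4 ≥ 539/4 so v_max reached
t_a = (77/2)/11 = 7/2; v_peak = 77/2
d_cruise = 1771/4 − 539/4 = 308; t_c = 308/(77/2) = 8
T = 2·7/2 + 8 = 15

t_a=7/2 t_c=8 v_peak=77/2 T=15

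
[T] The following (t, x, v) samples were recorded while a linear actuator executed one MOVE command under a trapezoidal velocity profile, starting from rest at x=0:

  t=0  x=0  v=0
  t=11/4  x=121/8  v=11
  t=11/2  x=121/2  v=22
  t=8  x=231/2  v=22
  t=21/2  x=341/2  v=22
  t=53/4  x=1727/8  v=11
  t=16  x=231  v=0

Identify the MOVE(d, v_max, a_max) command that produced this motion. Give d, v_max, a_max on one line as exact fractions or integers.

final state: t=16, x=231, v=0 → d = 231
a_max = (11−0)/(11/4−0) = 4
max v = 22 over t∈[11/2,21/2] → v_max = 22
check: 22·(11/2+5) = 231 ✓

d=231 v_max=22 a_max=4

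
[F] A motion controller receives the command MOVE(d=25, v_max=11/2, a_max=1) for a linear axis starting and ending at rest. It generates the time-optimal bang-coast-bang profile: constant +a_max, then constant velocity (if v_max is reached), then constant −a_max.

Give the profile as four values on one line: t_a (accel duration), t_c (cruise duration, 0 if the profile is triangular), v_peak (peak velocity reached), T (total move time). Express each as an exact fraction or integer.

v_max²/a_max = (11/2)²/1 = 121/4
25 < 121/4 ⇒ no cruise
v_peak = √(25·1) = √25 = 5
t_a = 5/1 = 5; t_c = 0
T = 2·5 = 10

t_a=5 t_c=0 v_peak=5 T=10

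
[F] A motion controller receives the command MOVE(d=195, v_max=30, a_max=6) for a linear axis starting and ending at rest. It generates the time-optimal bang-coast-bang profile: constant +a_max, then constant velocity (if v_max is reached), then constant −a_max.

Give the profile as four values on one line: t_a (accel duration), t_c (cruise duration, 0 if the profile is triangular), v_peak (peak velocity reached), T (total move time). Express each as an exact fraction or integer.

t_a=5 t_c=3/2 v_peak=30 T=23/2

(v_max)²/a_max = 30²/6 = 150
195 ≥ 150 → trapezoidal
t_a = 30/6 = 5; v_peak = 30
d_cruise = 195 − 150 = 45; t_c = 45/30 = 3/2
T = 2·5 + 3/2 = 23/2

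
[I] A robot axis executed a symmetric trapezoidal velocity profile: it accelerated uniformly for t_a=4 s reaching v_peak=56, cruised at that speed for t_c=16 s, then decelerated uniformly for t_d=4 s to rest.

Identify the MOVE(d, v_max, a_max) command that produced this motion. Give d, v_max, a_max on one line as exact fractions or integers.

d=1120 v_max=56 a_max=14

a_max = 56/4 = 14
d_a = ½·56·4 = 112; d_c = 56·16 = 896
d = 2·112 + 896 = 1120
t_c = 16 > 0 → v_max = v_peak = 56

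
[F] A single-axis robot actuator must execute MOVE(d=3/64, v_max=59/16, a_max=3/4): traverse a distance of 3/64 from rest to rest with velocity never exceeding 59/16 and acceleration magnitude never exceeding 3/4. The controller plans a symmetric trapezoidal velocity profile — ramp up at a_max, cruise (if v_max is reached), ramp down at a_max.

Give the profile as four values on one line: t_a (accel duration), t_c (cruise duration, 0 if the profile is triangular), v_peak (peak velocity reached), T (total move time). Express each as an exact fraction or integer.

vₘ²/aₘ = (59/16)²/(3/4) = 3481/192
3/64 < 3481/192 → triangular
v_peak = √(3/64·3/4) = √(9/256) = 3/16
t_a = (3/16)/(3/4) = 1/4; t_c = 0
T = 2·1/4 = 1/2

t_a=1/4 t_c=0 v_peak=3/16 T=1/2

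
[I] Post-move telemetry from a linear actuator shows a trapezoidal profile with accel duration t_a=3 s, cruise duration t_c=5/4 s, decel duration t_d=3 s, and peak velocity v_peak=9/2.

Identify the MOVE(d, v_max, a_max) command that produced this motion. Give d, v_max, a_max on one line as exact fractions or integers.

a_max = (9/2)/3 = 3/2
d_a = ½·9/2·3 = 27/4; d_c = 9/2·5/4 = 45/8
d = 2·27/4 + 45/8 = 153/8
t_c = 5/4 > 0 ⇒ limit active, v_max = 9/2

d=153/8 v_max=9/2 a_max=3/2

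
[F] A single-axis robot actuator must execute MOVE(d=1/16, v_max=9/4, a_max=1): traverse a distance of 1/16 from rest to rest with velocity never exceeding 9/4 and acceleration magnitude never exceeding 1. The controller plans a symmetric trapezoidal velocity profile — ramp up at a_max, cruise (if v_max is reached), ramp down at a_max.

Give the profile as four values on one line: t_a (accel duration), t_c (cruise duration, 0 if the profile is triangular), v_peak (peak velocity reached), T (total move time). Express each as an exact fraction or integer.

v_max²/a_max = (9/4)²/1 = 81/16
1/16 < 81/16 so t_c = 0
v_peak = √(1/16·1) = √(1/16) = 1/4
t_a = (1/4)/1 = 1/4; t_c = 0
T = 2·1/4 = 1/2

t_a=1/4 t_c=0 v_peak=1/4 T=1/2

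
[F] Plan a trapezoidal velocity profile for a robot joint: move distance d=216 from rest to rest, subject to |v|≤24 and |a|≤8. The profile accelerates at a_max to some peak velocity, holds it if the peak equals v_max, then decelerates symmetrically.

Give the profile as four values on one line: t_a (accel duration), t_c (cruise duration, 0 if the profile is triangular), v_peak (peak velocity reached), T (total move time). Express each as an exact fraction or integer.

t_a=3 t_c=6 v_peak=24 T=12

vₘ²/aₘ = 24²/8 = 72
216 ≥ 72 so v_max reached
t_a = 24/8 = 3; v_peak = 24
d_cruise = 216 − 72 = 144; t_c = 144/24 = 6
T = 2·3 + 6 = 12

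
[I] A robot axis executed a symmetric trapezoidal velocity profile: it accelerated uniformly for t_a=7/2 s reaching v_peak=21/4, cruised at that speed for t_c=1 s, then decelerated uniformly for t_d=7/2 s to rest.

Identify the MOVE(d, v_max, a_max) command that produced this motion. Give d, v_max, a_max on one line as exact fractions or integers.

a_max = (21/4)/(7/2) = 3/2
d_a = ½·21/4·7/2 = 147/16; d_c = 21/4·1 = 21/4
d = 2·147/16 + 21/4 = 189/8
t_c = 1 > 0 so v_max = 21/4

d=189/8 v_max=21/4 a_max=3/2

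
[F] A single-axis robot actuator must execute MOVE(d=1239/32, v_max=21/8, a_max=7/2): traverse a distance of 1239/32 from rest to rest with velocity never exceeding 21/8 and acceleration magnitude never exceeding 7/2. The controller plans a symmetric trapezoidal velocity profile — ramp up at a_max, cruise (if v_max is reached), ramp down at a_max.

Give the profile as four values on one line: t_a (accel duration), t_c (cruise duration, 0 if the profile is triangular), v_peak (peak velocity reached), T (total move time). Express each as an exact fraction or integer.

t_a=3/4 t_c=14 v_peak=21/8 T=31/2

v_max²/a_max = (21/8)²/(7/2) = 63/32
1239/32 ≥ 63/32 → trapezoidal
t_a = (21/8)/(7/2) = 3/4; v_peak = 21/8
d_cruise = 1239/32 − 63/32 = 147/4; t_c = (147/4)/(21/8) = 14
T = 2·3/4 + 14 = 31/2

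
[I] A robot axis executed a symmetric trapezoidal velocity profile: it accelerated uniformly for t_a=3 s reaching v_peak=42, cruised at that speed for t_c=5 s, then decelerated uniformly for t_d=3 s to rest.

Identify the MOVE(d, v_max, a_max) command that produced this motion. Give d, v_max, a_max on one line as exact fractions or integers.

a_max = 42/3 = 14
d_a = ½·42·3 = 63; d_c = 42·5 = 210
d = 2·63 + 210 = 336
t_c = 5 > 0 ⇒ limit active, v_max = 42

d=336 v_max=42 a_max=14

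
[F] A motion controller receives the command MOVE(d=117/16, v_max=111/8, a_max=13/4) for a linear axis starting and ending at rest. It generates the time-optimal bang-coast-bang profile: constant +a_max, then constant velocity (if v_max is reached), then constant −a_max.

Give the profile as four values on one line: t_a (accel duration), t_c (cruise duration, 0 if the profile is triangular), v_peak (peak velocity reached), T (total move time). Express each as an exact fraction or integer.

v_max²/a_max = (111/8)²/(13/4) = 12321/208
117/16 < 12321/208 ⇒ no cruise
v_peak = √(117/16·13/4) = √(1521/64) = 39/8
t_a = (39/8)/(13/4) = 3/2; t_c = 0
T = 2·3/2 = 3

t_a=3/2 t_c=0 v_peak=39/8 T=3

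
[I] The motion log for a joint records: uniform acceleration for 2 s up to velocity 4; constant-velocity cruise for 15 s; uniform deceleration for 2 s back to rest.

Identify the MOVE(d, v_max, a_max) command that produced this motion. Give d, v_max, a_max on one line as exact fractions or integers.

a_max = 4/2 = 2
d_a = ½·4·2 = 4; d_c = 4·15 = 60
d = 2·4 + 60 = 68
t_c = 15 > 0 so v_max = 4

d=68 v_max=4 a_max=2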